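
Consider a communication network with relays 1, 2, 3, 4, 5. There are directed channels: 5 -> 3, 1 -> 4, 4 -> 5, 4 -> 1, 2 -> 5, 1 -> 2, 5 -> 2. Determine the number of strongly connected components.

{2, 5} are all mutually reachable — one SCC of size 2.
{1, 4} are all mutually reachable — one SCC of size 2.
{3} is an SCC by itself.
That gives 3 strongly connected components.

3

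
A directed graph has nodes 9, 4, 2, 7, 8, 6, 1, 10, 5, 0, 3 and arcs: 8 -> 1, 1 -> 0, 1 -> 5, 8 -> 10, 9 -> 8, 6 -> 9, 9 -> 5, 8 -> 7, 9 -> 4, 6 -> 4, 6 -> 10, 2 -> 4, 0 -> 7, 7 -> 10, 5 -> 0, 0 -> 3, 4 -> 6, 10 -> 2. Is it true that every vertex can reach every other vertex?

No

There is no directed path from 3 to 2, so the graph is not strongly connected.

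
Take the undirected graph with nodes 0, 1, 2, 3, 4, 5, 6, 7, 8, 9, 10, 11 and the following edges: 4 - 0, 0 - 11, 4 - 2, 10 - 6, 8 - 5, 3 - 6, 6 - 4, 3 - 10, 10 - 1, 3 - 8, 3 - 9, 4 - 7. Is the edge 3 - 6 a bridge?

After removing 3 - 6, the path 3-10-6 still connects them, so the edge is not a bridge.

No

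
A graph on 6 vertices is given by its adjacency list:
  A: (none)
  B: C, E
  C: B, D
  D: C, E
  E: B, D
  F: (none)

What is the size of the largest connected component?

4

F is isolated — a component by itself.
A is isolated — a component by itself.
Starting from B we can reach B, C, D, E. That is one component of size 4.
The largest has 4 vertices.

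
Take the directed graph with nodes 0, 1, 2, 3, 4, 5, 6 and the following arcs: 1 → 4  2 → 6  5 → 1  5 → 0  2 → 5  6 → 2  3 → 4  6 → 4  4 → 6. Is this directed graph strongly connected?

There is no directed path from 0 to 3, so the graph is not strongly connected.

No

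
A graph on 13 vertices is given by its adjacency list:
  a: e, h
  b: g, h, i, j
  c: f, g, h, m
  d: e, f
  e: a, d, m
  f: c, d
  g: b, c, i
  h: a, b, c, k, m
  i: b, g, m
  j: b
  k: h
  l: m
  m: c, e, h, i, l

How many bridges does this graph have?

The edges on the cycle c-h-a-e-d-f-c are not bridges since each lies on that cycle.
But removing j-b disconnects j from b; removing k-h disconnects k from h; removing l-m disconnects l from m — these are bridges.
That makes 3 bridges.

3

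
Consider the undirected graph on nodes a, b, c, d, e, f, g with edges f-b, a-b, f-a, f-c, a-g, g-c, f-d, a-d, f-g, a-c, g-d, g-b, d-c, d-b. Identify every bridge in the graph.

none

The edges on the cycle f-a-g-b-f are not bridges since each lies on that cycle.
Every edge lies on some cycle, so there are no bridges.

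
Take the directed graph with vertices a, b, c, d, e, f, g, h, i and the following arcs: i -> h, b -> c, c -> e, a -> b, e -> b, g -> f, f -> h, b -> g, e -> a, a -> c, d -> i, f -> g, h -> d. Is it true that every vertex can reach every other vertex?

No

There is no directed path from i to b, so the graph is not strongly connected.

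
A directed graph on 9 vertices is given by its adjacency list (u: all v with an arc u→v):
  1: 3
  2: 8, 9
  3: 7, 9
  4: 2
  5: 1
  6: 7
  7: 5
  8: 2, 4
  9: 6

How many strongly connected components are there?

2

{1, 3, 5, 6, 7, 9} are all mutually reachable — one SCC of size 6.
{2, 4, 8} are all mutually reachable — one SCC of size 3.
That gives 2 strongly connected components.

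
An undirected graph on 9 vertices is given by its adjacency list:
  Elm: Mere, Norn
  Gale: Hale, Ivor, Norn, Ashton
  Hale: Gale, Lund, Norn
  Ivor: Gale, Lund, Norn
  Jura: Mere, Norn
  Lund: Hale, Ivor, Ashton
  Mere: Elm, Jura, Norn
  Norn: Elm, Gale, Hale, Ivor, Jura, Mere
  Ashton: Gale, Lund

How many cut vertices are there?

Removing Norn increases the component count from 1 to 2, so Norn is a cut vertex.
By contrast removing Jura leaves 1 component; it is not a cut vertex. No other vertex is a cut vertex either.

1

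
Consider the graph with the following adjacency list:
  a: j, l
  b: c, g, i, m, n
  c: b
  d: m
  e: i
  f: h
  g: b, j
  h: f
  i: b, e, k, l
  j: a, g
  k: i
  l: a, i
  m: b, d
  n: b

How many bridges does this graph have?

The edges on the cycle i-l-a-j-g-b-i are not bridges since each lies on that cycle.
But removing n-b disconnects n from b; removing i-k disconnects i from k; removing m-d disconnects m from d; removing b-c disconnects b from c — these are bridges.
In total 7 edges are bridges.

7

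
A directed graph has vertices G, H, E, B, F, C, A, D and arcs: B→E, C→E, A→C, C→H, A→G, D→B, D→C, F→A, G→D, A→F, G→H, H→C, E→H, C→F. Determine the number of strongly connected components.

1

{A, B, C, D, E, F, G, H} are all mutually reachable — one SCC of size 8.
That gives 1 strongly connected component.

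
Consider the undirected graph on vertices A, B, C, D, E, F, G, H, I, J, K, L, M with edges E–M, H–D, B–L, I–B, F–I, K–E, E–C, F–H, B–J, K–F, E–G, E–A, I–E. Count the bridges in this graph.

9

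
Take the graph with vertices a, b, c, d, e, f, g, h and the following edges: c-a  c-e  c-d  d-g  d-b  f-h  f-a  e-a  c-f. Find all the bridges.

The edges on the cycle c-e-a-f-c are not bridges since each lies on that cycle.
But removing b-d disconnects b from d; removing h-f disconnects h from f; removing c-d disconnects c from d; removing g-d disconnects g from d — these are bridges.

b-d, c-d, d-g, f-h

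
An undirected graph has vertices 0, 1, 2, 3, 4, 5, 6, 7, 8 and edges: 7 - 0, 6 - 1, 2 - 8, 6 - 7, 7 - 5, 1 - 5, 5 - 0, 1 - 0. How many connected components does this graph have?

3 is isolated — a component by itself.
4 is isolated — a component by itself.
Starting from 2 we can reach 2, 8. That is one component of size 2.
Starting from 0 we can reach 0, 1, 5, 6, 7. That is one component of size 5.
Total: 4 components.

4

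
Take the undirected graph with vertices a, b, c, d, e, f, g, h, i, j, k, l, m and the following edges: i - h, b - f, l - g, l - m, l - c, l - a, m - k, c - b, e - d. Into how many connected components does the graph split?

j is isolated — a component by itself.
Starting from h we can reach h, i. That is one component of size 2.
Starting from d we can reach d, e. That is one component of size 2.
Starting from a we can reach a, b, c, f, g, k, l, m. That is one component of size 8.
Total: 4 components.

4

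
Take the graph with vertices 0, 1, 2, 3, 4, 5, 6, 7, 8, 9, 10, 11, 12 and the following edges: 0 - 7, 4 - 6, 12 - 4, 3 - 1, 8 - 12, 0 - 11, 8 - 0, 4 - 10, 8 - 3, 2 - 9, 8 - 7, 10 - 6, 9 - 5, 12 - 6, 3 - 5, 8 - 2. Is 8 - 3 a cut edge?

No

After removing 8 - 3, the path 8-2-9-5-3 still connects them, so the edge is not a bridge.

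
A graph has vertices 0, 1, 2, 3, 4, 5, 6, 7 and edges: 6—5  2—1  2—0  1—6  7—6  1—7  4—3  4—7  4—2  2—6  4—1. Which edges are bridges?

0-2, 3-4, 5-6

The edges on the cycle 2-1-7-6-2 are not bridges since each lies on that cycle.
But removing 5—6 disconnects 5 from 6; removing 0—2 disconnects 0 from 2; removing 4—3 disconnects 4 from 3 — these are bridges.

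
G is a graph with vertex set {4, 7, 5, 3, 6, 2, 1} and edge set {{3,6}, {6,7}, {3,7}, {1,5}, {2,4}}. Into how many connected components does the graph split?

Starting from 1 we can reach 1, 5. That is one component of size 2.
Starting from 2 we can reach 2, 4. That is one component of size 2.
Starting from 3 we can reach 3, 6, 7. That is one component of size 3.
Total: 3 components.

3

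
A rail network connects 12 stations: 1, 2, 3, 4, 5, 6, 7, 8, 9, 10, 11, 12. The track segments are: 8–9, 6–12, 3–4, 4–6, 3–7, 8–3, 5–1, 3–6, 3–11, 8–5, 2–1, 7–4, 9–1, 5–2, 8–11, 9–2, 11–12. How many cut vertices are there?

1

Removing 8 increases the component count from 2 to 3, so 8 is a cut vertex.
By contrast removing 1 leaves 2 components; it is not a cut vertex. No other vertex is a cut vertex either.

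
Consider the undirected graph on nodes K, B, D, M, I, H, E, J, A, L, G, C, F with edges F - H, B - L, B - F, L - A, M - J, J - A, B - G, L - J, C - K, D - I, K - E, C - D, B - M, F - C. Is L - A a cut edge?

After removing L - A, the path L-J-A still connects them, so the edge is not a bridge.

No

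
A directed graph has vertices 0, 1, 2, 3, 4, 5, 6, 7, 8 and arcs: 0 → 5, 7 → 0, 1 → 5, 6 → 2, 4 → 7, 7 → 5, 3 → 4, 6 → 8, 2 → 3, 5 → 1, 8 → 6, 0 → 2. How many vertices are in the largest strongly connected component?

5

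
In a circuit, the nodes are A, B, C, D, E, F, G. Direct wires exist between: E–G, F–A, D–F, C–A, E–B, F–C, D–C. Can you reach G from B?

Yes

From B we can reach B, E, G, which includes G.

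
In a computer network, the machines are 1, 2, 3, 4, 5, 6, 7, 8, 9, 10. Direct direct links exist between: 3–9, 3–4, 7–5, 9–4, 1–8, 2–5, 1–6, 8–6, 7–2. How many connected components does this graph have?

4

10 is isolated — a component by itself.
Starting from 2 we can reach 2, 5, 7. That is one component of size 3.
Starting from 1 we can reach 1, 6, 8. That is one component of size 3.
Starting from 3 we can reach 3, 4, 9. That is one component of size 3.
Total: 4 components.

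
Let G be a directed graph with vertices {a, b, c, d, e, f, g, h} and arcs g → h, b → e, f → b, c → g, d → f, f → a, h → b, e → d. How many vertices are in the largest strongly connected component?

{b, d, e, f} are all mutually reachable — one SCC of size 4.
{h} is an SCC by itself.
{c} is an SCC by itself.
{a} is an SCC by itself.
{g} is an SCC by itself.
The largest has 4 vertices.

4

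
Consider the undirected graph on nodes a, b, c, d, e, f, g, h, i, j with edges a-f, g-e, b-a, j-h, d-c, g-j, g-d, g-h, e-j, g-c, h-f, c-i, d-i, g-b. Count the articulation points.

1

Removing g increases the component count from 1 to 2, so g is a cut vertex.
By contrast removing e leaves 1 component; it is not a cut vertex. No other vertex is a cut vertex either.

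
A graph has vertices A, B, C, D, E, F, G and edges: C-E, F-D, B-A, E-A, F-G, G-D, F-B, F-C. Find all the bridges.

The edges on the cycle F-G-D-F are not bridges since each lies on that cycle.
Every edge lies on some cycle, so there are no bridges.

none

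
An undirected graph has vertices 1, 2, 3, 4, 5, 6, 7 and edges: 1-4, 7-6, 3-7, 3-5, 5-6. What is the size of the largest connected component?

4

2 is isolated — a component by itself.
Starting from 1 we can reach 1, 4. That is one component of size 2.
Starting from 3 we can reach 3, 5, 6, 7. That is one component of size 4.
The largest has 4 vertices.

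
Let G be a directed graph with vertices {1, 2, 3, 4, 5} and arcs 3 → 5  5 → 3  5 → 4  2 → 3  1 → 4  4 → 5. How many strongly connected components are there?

3

{3, 4, 5} are all mutually reachable — one SCC of size 3.
{2} is an SCC by itself.
{1} is an SCC by itself.
That gives 3 strongly connected components.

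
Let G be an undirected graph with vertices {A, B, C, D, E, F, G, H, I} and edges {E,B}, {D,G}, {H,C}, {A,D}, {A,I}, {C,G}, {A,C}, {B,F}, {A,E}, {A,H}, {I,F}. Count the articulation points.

Removing A increases the component count from 1 to 2, so A is a cut vertex.
By contrast removing F leaves 1 component; it is not a cut vertex. No other vertex is a cut vertex either.

1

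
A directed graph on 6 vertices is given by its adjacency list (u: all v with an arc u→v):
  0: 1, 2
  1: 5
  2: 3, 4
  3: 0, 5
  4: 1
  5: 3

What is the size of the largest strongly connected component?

{0, 1, 2, 3, 4, 5} are all mutually reachable — one SCC of size 6.
The largest has 6 vertices.

6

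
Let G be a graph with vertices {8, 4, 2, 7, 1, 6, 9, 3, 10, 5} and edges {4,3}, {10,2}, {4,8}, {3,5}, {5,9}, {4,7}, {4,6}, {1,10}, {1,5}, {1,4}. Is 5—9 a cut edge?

Yes

Removing 5—9 leaves no path between 5 and 9: the component count goes from 1 to 2. So it is a bridge.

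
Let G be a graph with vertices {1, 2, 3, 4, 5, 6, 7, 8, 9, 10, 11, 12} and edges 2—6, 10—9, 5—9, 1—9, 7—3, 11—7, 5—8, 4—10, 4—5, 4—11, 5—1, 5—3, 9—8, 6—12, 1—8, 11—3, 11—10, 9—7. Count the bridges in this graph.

2

The edges on the cycle 4-5-1-9-7-3-11-4 are not bridges since each lies on that cycle.
But removing 6—12 disconnects 6 from 12; removing 2—6 disconnects 2 from 6 — these are bridges.
That makes 2 bridges.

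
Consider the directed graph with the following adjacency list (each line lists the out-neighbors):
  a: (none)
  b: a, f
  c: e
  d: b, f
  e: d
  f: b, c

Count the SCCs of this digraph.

2

{b, c, d, e, f} are all mutually reachable — one SCC of size 5.
{a} is an SCC by itself.
That gives 2 strongly connected components.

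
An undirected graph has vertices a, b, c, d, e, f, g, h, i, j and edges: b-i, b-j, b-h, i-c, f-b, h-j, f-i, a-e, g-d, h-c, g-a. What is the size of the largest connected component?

6

Starting from a we can reach a, d, e, g. That is one component of size 4.
Starting from b we can reach b, c, f, h, i, j. That is one component of size 6.
The largest has 6 vertices.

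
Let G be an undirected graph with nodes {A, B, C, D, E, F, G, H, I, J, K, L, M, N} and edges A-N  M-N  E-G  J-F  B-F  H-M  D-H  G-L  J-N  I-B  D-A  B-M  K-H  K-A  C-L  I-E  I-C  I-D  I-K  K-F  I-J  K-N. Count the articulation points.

Removing I increases the component count from 1 to 2, so I is a cut vertex.
By contrast removing J leaves 1 component; it is not a cut vertex. No other vertex is a cut vertex either.

1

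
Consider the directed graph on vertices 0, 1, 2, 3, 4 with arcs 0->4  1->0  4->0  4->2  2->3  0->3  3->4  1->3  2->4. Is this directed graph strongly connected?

No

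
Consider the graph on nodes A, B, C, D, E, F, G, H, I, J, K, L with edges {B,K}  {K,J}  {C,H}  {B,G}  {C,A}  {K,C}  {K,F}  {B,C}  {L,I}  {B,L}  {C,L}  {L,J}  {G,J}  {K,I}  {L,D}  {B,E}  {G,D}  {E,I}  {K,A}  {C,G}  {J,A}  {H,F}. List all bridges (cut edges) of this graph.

The edges on the cycle B-K-I-L-C-B are not bridges since each lies on that cycle.
Every edge lies on some cycle, so there are no bridges.

none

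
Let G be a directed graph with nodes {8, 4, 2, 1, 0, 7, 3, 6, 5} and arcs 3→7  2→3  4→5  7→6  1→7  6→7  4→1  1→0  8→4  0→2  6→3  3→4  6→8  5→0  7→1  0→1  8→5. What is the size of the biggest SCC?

9

{0, 1, 2, 3, 4, 5, 6, 7, 8} are all mutually reachable — one SCC of size 9.
The largest has 9 vertices.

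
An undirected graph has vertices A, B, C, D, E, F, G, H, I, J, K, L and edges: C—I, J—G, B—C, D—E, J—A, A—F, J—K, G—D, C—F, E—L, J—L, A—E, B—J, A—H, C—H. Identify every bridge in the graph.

The edges on the cycle J-G-D-E-A-J are not bridges since each lies on that cycle.
But removing I—C disconnects I from C; removing K—J disconnects K from J — these are bridges.

C-I, J-K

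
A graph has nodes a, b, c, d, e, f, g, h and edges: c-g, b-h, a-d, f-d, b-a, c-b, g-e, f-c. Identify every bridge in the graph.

The edges on the cycle f-c-b-a-d-f are not bridges since each lies on that cycle.
But removing g-e disconnects g from e; removing b-h disconnects b from h; removing c-g disconnects c from g — these are bridges.

b-h, c-g, e-g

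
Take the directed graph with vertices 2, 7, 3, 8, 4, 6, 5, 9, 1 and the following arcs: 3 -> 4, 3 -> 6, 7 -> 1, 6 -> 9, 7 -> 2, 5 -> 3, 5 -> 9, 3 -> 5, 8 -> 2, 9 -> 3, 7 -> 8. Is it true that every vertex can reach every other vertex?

No

There is no directed path from 2 to 8, so the graph is not strongly connected.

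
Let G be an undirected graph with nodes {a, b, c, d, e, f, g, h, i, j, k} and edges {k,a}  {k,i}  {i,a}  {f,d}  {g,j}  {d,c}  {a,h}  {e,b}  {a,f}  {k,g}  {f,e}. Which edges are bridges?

a-f, a-h, b-e, c-d, d-f, e-f, g-j, g-k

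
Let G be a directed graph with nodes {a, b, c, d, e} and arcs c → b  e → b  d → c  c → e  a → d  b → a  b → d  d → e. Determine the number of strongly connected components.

{a, b, c, d, e} are all mutually reachable — one SCC of size 5.
That gives 1 strongly connected component.

1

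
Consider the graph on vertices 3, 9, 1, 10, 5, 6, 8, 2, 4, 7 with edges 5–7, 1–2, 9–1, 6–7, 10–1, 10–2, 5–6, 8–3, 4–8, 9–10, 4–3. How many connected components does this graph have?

3

Starting from 5 we can reach 5, 6, 7. That is one component of size 3.
Starting from 3 we can reach 3, 4, 8. That is one component of size 3.
Starting from 1 we can reach 1, 2, 9, 10. That is one component of size 4.
Total: 3 components.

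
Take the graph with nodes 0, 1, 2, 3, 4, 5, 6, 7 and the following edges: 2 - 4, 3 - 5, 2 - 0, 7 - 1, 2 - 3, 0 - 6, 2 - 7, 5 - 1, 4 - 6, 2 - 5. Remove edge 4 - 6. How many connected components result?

1

4 and 6 are still connected via 4-2-0-6, so the component count stays at 1.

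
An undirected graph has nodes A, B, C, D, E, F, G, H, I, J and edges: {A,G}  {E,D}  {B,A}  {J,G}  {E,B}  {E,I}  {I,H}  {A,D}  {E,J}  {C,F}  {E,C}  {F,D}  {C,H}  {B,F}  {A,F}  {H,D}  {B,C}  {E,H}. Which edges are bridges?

The edges on the cycle E-I-H-C-E are not bridges since each lies on that cycle.
Every edge lies on some cycle, so there are no bridges.

none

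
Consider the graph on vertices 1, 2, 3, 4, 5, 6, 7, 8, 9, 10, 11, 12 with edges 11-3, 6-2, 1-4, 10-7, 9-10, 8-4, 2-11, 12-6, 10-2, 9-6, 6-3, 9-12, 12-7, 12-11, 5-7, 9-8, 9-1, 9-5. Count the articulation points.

1

Removing 9 increases the component count from 1 to 2, so 9 is a cut vertex.
By contrast removing 3 leaves 1 component; it is not a cut vertex. No other vertex is a cut vertex either.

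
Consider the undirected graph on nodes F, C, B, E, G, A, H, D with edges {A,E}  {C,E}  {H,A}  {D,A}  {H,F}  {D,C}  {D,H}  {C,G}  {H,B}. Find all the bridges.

B-H, C-G, F-H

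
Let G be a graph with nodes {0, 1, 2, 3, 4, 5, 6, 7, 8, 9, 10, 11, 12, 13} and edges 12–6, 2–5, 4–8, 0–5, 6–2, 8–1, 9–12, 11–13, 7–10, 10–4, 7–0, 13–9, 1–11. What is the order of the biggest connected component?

3 is isolated — a component by itself.
Starting from 0 we can reach 0, 1, 2, 4, 5, 6, 7, 8, 9, 10, 11, 12, 13. That is one component of size 13.
The largest has 13 vertices.

13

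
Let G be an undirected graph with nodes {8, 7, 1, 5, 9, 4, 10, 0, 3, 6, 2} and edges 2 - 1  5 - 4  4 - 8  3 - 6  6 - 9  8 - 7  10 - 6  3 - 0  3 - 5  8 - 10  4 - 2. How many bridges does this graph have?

5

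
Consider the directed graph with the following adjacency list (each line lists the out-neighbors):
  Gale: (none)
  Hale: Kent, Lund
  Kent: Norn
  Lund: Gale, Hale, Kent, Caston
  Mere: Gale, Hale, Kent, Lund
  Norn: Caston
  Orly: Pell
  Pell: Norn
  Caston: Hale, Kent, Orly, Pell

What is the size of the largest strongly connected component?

{Hale, Kent, Lund, Norn, Orly, Pell, Caston} are all mutually reachable — one SCC of size 7.
{Mere} is an SCC by itself.
{Gale} is an SCC by itself.
The largest has 7 vertices.

7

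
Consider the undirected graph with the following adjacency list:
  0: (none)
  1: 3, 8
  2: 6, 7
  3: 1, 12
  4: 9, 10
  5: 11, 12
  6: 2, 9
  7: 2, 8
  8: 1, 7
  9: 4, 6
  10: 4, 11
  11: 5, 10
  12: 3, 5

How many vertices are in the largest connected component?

12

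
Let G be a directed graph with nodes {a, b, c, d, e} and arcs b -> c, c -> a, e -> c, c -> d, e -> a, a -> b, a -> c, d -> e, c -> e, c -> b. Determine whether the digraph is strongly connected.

Yes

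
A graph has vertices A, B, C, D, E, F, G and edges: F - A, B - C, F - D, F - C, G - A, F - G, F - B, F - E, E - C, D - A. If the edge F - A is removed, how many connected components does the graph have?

1

F and A are still connected via F-D-A, so the component count stays at 1.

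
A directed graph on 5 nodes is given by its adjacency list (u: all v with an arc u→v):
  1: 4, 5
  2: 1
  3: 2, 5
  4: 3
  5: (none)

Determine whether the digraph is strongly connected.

No

There is no directed path from 5 to 2, so the graph is not strongly connected.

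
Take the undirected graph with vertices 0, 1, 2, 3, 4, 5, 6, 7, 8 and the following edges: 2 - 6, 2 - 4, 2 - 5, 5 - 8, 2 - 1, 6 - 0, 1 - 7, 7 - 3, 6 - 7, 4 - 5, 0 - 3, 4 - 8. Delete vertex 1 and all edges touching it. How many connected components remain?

1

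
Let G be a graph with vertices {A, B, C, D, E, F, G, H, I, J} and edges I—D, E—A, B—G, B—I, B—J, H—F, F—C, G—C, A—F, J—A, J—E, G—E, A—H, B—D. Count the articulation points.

Removing B increases the component count from 1 to 2, so B is a cut vertex.
By contrast removing E leaves 1 component; it is not a cut vertex. No other vertex is a cut vertex either.

1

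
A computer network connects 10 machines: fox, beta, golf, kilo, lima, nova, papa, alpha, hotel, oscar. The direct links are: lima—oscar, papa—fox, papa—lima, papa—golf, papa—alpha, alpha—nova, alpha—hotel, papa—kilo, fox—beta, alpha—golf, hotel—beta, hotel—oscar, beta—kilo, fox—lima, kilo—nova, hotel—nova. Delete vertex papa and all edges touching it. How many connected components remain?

1

With papa gone, the remaining components are: {fox, beta, golf, kilo, lima, nova, alpha, hotel, oscar}.
That is 1 component.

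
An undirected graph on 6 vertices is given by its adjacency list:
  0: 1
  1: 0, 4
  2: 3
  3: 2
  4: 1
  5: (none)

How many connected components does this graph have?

3

5 is isolated — a component by itself.
Starting from 2 we can reach 2, 3. That is one component of size 2.
Starting from 0 we can reach 0, 1, 4. That is one component of size 3.
Total: 3 components.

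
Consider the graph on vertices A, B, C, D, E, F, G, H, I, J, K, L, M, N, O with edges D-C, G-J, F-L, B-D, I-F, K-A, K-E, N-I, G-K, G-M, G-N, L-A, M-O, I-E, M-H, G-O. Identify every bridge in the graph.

B-D, C-D, G-J, H-M

The edges on the cycle G-K-A-L-F-I-N-G are not bridges since each lies on that cycle.
But removing D-C disconnects D from C; removing B-D disconnects B from D; removing J-G disconnects J from G; removing M-H disconnects M from H — these are bridges.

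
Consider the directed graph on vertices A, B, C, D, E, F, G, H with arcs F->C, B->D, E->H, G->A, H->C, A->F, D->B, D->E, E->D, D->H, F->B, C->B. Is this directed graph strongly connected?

No

There is no directed path from A to G, so the graph is not strongly connected.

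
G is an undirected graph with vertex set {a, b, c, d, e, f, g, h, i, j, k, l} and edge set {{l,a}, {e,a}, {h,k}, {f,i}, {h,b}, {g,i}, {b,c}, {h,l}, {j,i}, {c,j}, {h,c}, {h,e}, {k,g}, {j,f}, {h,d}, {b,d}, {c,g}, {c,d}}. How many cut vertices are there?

Removing h increases the component count from 1 to 2, so h is a cut vertex.
By contrast removing b leaves 1 component; it is not a cut vertex. No other vertex is a cut vertex either.

1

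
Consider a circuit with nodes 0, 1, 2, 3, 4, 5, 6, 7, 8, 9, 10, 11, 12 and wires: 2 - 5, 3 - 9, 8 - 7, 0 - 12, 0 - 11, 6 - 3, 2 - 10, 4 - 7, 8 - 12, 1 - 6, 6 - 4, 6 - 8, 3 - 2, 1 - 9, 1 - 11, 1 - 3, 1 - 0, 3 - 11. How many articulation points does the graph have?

2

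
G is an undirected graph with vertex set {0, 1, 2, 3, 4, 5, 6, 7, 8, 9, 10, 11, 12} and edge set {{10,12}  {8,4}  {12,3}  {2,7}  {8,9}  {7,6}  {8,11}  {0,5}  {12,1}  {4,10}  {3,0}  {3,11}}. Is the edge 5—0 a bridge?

Yes

Removing 5—0 leaves no path between 5 and 0: the component count goes from 2 to 3. So it is a bridge.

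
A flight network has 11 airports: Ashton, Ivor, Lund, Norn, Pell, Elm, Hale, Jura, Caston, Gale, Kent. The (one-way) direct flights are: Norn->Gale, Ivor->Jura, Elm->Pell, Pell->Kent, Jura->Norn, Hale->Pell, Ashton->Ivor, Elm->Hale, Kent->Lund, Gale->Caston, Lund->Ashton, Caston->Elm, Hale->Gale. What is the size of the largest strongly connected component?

{Elm, Gale, Hale, Ivor, Jura, Kent, Lund, Norn, Pell, Ashton, Caston} are all mutually reachable — one SCC of size 11.
The largest has 11 vertices.

11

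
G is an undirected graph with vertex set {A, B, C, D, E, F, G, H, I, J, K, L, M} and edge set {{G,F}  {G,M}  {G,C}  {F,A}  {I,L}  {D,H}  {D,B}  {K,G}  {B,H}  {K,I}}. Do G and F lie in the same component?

From G we can reach A, C, F, G, I, K, L, M, which includes F.

Yes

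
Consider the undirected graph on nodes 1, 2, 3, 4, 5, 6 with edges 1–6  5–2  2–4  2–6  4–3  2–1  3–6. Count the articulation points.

1

Removing 2 increases the component count from 1 to 2, so 2 is a cut vertex.
By contrast removing 5 leaves 1 component; it is not a cut vertex. No other vertex is a cut vertex either.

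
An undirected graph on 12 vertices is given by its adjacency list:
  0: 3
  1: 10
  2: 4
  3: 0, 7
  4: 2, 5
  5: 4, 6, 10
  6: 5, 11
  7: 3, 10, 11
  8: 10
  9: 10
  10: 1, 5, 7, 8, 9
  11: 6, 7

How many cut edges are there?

7

The edges on the cycle 6-11-7-10-5-6 are not bridges since each lies on that cycle.
But removing 0-3 disconnects 0 from 3; removing 10-1 disconnects 10 from 1; removing 7-3 disconnects 7 from 3; removing 9-10 disconnects 9 from 10 — these are bridges.
In total 7 edges are bridges.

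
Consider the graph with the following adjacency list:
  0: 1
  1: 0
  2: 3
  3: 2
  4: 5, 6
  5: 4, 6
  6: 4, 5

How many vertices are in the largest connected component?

3

Starting from 2 we can reach 2, 3. That is one component of size 2.
Starting from 0 we can reach 0, 1. That is one component of size 2.
Starting from 4 we can reach 4, 5, 6. That is one component of size 3.
The largest has 3 vertices.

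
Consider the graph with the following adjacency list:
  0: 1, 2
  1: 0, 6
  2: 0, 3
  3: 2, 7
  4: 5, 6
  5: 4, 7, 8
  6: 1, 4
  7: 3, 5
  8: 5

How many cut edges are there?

1

The edges on the cycle 5-4-6-1-0-2-3-7-5 are not bridges since each lies on that cycle.
But removing 5-8 disconnects 5 from 8 — this is a bridge.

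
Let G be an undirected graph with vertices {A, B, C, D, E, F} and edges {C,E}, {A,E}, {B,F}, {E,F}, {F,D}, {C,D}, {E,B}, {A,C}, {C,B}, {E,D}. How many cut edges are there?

0

The edges on the cycle A-C-B-F-E-A are not bridges since each lies on that cycle.
Every edge lies on some cycle, so there are no bridges.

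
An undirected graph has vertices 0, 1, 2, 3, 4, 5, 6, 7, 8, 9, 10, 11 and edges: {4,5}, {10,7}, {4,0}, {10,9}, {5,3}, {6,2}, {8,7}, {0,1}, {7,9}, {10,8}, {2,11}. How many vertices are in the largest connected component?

Starting from 2 we can reach 2, 6, 11. That is one component of size 3.
Starting from 7 we can reach 7, 8, 9, 10. That is one component of size 4.
Starting from 0 we can reach 0, 1, 3, 4, 5. That is one component of size 5.
The largest has 5 vertices.

5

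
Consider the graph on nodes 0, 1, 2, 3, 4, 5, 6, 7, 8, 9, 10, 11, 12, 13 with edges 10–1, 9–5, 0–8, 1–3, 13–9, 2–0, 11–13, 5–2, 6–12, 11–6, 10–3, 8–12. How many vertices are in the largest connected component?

4 is isolated — a component by itself.
7 is isolated — a component by itself.
Starting from 1 we can reach 1, 3, 10. That is one component of size 3.
Starting from 0 we can reach 0, 2, 5, 6, 8, 9, 11, 12, 13. That is one component of size 9.
The largest has 9 vertices.

9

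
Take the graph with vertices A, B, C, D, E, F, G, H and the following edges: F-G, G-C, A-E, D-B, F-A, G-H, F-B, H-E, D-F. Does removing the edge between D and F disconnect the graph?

No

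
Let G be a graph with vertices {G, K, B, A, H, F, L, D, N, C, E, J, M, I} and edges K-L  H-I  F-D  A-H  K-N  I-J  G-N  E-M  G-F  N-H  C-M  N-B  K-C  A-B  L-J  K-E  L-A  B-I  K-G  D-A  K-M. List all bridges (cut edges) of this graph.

none

The edges on the cycle K-G-F-D-A-B-N-K are not bridges since each lies on that cycle.
Every edge lies on some cycle, so there are no bridges.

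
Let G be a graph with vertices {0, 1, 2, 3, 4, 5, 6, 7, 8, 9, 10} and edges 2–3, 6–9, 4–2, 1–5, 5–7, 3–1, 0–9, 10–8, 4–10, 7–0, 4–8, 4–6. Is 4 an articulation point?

Deleting 4 raises the number of components from 1 to 2, so 4 is a cut vertex.

Yes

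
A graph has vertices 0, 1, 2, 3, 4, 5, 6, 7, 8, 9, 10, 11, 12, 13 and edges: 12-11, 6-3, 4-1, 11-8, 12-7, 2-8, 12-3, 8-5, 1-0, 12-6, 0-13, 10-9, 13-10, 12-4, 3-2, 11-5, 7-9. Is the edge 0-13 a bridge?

After removing 0-13, the path 0-1-4-12-7-9-10-13 still connects them, so the edge is not a bridge.

No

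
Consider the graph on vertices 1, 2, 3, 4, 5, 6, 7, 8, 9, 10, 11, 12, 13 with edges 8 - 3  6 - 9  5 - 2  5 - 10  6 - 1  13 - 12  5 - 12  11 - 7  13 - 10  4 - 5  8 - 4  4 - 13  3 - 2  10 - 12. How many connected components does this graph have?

Starting from 7 we can reach 7, 11. That is one component of size 2.
Starting from 1 we can reach 1, 6, 9. That is one component of size 3.
Starting from 2 we can reach 2, 3, 4, 5, 8, 10, 12, 13. That is one component of size 8.
Total: 3 components.

3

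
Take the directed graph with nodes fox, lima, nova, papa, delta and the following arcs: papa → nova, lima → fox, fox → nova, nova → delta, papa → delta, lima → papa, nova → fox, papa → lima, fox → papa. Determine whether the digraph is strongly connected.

No

There is no directed path from delta to fox, so the graph is not strongly connected.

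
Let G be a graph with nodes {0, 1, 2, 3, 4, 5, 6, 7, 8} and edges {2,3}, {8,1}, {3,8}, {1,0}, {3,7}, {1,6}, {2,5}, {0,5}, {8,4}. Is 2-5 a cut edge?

After removing 2-5, the path 2-3-8-1-0-5 still connects them, so the edge is not a bridge.

No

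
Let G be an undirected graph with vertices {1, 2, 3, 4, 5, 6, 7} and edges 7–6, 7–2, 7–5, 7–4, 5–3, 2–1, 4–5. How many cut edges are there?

The edges on the cycle 7-4-5-7 are not bridges since each lies on that cycle.
But removing 5–3 disconnects 5 from 3; removing 2–1 disconnects 2 from 1; removing 7–6 disconnects 7 from 6; removing 7–2 disconnects 7 from 2 — these are bridges.
That makes 4 bridges.

4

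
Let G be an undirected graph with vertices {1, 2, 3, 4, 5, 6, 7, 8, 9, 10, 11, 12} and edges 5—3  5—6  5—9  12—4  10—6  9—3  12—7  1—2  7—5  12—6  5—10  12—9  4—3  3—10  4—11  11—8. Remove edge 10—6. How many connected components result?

10 and 6 are still connected via 10-5-6, so the component count stays at 2.

2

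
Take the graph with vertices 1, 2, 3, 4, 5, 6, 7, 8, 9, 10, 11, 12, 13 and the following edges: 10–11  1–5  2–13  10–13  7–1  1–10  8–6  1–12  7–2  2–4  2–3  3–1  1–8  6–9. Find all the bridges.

The edges on the cycle 2-3-1-10-13-2 are not bridges since each lies on that cycle.
But removing 1–12 disconnects 1 from 12; removing 2–4 disconnects 2 from 4; removing 8–6 disconnects 8 from 6; removing 5–1 disconnects 5 from 1 — these are bridges.
In total 7 edges are bridges.

1-12, 1-5, 1-8, 10-11, 2-4, 6-8, 6-9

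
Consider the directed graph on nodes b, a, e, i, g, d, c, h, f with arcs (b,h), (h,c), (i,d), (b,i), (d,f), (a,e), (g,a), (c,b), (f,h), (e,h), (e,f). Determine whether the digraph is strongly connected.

There is no directed path from f to g, so the graph is not strongly connected.

No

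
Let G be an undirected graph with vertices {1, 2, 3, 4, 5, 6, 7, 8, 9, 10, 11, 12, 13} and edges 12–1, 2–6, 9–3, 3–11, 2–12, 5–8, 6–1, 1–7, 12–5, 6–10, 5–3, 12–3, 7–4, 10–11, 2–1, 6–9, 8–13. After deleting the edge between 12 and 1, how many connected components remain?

1

12 and 1 are still connected via 12-2-1, so the component count stays at 1.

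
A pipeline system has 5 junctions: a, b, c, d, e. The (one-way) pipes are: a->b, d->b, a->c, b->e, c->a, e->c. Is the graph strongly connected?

There is no directed path from e to d, so the graph is not strongly connected.

No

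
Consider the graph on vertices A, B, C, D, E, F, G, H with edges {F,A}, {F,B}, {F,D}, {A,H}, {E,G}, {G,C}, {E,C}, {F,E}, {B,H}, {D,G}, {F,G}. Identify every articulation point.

F

Removing F increases the component count from 1 to 2, so F is a cut vertex.
By contrast removing E leaves 1 component; it is not a cut vertex. No other vertex is a cut vertex either.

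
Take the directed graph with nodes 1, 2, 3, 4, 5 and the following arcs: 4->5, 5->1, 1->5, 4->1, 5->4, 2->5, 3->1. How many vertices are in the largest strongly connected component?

3

{1, 4, 5} are all mutually reachable — one SCC of size 3.
{2} is an SCC by itself.
{3} is an SCC by itself.
The largest has 3 vertices.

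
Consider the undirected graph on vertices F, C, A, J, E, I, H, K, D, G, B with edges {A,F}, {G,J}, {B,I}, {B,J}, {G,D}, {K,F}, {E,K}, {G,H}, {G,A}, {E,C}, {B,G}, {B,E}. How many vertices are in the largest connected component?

11

Starting from A we can reach A, B, C, D, E, F, G, H, I, J, K. That is one component of size 11.
The largest has 11 vertices.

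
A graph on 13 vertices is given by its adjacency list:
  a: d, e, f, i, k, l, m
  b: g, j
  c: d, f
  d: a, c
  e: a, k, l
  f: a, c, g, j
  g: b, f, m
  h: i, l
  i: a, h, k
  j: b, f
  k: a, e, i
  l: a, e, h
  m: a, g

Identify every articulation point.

Removing a increases the component count from 1 to 2, so a is a cut vertex.
By contrast removing g leaves 1 component; it is not a cut vertex. No other vertex is a cut vertex either.

a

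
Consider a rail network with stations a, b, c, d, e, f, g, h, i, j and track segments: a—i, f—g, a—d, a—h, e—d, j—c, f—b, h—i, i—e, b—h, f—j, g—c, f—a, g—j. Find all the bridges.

none

The edges on the cycle f-g-c-j-f are not bridges since each lies on that cycle.
Every edge lies on some cycle, so there are no bridges.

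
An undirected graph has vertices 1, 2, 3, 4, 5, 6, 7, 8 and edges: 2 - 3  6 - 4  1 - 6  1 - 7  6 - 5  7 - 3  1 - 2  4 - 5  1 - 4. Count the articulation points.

1

Removing 1 increases the component count from 2 to 3, so 1 is a cut vertex.
By contrast removing 6 leaves 2 components; it is not a cut vertex. No other vertex is a cut vertex either.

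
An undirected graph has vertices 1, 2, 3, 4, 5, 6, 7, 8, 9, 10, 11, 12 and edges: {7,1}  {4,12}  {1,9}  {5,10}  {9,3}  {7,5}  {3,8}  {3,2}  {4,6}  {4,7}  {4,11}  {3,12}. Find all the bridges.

The edges on the cycle 4-7-1-9-3-12-4 are not bridges since each lies on that cycle.
But removing 7—5 disconnects 7 from 5; removing 3—2 disconnects 3 from 2; removing 4—6 disconnects 4 from 6; removing 5—10 disconnects 5 from 10 — these are bridges.
In total 6 edges are bridges.

10-5, 11-4, 2-3, 3-8, 4-6, 5-7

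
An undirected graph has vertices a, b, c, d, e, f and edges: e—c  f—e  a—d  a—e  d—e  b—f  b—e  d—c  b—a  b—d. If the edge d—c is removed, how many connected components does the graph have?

d and c are still connected via d-e-c, so the component count stays at 1.

1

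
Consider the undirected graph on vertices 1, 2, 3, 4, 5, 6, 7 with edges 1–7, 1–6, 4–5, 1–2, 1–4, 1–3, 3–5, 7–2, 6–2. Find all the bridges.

none

The edges on the cycle 1-4-5-3-1 are not bridges since each lies on that cycle.
Every edge lies on some cycle, so there are no bridges.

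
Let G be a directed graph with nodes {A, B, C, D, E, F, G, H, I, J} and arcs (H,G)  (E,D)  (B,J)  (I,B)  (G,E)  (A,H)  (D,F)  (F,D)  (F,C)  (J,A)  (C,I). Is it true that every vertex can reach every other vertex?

Yes

From D we can reach every vertex (A, B, C, D, E, F, G, H, I, J), and every vertex can reach D (A, B, C, D, E, F, G, H, I, J). So the whole graph is one strongly connected component.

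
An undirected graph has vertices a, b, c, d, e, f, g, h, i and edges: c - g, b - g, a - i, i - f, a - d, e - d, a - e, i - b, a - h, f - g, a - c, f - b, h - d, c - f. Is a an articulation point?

Yes

Deleting a raises the number of components from 1 to 2, so a is a cut vertex.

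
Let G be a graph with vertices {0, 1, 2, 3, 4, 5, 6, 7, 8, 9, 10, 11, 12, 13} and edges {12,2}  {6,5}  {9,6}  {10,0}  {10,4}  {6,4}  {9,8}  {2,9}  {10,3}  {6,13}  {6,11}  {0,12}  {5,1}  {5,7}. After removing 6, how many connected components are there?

4

With 6 gone, the remaining components are: {11}; {13}; {1, 5, 7}; {0, 2, 3, 4, 8, 9, 10, 12}.
That is 4 components.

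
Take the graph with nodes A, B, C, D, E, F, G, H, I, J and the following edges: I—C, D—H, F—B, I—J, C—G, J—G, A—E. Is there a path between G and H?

The component containing G is {C, G, I, J}, and H is not in it.

No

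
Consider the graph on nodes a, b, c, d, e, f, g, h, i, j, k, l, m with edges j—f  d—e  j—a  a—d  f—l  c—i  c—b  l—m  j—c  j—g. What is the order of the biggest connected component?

11

h is isolated — a component by itself.
k is isolated — a component by itself.
Starting from a we can reach a, b, c, d, e, f, g, i, j, l, m. That is one component of size 11.
The largest has 11 vertices.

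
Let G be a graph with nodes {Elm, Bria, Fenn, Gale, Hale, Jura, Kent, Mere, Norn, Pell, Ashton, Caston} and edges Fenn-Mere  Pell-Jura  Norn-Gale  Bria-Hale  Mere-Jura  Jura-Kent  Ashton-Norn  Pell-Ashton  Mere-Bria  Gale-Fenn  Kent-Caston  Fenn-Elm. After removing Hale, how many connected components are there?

1

With Hale gone, the remaining components are: {Elm, Bria, Fenn, Gale, Jura, Kent, Mere, Norn, Pell, Ashton, Caston}.
That is 1 component.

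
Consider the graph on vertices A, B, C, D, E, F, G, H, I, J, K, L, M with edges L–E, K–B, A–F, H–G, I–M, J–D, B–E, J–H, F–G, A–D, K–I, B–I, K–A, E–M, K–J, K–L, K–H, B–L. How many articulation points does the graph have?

1

Removing K increases the component count from 2 to 3, so K is a cut vertex.
By contrast removing M leaves 2 components; it is not a cut vertex. No other vertex is a cut vertex either.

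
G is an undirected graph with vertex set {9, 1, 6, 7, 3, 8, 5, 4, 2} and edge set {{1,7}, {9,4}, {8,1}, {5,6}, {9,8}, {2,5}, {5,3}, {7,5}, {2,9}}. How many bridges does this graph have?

The edges on the cycle 2-9-8-1-7-5-2 are not bridges since each lies on that cycle.
But removing 5—6 disconnects 5 from 6; removing 4—9 disconnects 4 from 9; removing 5—3 disconnects 5 from 3 — these are bridges.
That makes 3 bridges.

3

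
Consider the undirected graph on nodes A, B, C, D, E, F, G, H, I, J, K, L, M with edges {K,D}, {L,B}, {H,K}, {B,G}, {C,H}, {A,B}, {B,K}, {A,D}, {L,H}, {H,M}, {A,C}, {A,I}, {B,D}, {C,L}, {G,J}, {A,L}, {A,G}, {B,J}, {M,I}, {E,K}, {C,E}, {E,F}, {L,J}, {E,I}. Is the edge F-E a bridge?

Yes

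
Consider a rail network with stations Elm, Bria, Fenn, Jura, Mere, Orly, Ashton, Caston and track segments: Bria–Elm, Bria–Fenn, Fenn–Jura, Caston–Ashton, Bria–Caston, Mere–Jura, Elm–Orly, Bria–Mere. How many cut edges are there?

The edges on the cycle Bria-Mere-Jura-Fenn-Bria are not bridges since each lies on that cycle.
But removing Bria–Caston disconnects Bria from Caston; removing Elm–Bria disconnects Elm from Bria; removing Ashton–Caston disconnects Ashton from Caston; removing Orly–Elm disconnects Orly from Elm — these are bridges.
That makes 4 bridges.

4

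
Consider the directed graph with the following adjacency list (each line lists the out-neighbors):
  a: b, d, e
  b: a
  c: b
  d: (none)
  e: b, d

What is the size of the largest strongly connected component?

3

{a, b, e} are all mutually reachable — one SCC of size 3.
{c} is an SCC by itself.
{d} is an SCC by itself.
The largest has 3 vertices.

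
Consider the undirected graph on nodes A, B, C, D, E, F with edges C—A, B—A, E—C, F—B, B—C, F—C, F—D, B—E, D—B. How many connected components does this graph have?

Starting from A we can reach A, B, C, D, E, F. That is one component of size 6.
Total: 1 component.

1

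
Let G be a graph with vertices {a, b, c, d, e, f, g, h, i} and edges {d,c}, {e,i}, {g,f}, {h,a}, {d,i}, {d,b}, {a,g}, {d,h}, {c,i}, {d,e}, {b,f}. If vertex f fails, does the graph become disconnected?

Deleting f leaves 1 component (was 1) (its neighbors b, g remain connected to each other), so f is not a cut vertex.

No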